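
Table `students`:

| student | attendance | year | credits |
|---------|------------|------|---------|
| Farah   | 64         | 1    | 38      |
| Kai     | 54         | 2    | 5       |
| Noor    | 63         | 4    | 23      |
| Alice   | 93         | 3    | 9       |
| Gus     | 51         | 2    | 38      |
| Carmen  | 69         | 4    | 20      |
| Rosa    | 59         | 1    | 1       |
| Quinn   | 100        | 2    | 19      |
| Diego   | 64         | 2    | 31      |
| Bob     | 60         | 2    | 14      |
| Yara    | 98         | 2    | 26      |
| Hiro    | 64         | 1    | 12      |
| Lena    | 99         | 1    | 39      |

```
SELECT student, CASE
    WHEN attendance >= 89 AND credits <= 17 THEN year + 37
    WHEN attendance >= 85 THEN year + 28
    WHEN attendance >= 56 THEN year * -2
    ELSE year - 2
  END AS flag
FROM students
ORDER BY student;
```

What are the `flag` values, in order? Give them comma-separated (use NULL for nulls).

40, -4, -8, -4, -2, 0, -2, 0, 29, -8, 30, -2, 30

student=Alice: attendance >= 89 AND credits <= 17 → 40
student=Bob: attendance >= 56 → -4
student=Carmen: attendance >= 56 → -8
student=Diego: attendance >= 56 → -4
student=Farah: attendance >= 56 → -2
student=Gus: ELSE → 0
student=Hiro: attendance >= 56 → -2
student=Kai: ELSE → 0
student=Lena: attendance >= 85 → 29
student=Noor: attendance >= 56 → -8
student=Quinn: attendance >= 85 → 30
student=Rosa: attendance >= 56 → -2
student=Yara: attendance >= 85 → 30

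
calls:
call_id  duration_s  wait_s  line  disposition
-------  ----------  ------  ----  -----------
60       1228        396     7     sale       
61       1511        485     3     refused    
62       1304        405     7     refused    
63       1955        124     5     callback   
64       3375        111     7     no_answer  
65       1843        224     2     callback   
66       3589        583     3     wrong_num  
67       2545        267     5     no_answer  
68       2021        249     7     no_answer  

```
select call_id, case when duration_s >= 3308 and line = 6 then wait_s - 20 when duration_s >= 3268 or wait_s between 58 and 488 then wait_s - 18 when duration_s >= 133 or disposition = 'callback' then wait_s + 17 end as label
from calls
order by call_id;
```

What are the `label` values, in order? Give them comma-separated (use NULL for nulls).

call_id=60: duration_s >= 3268 or wait_s between 58 and 488 → 378
call_id=61: duration_s >= 3268 or wait_s between 58 and 488 → 467
call_id=62: duration_s >= 3268 or wait_s between 58 and 488 → 387
call_id=63: duration_s >= 3268 or wait_s between 58 and 488 → 106
call_id=64: duration_s >= 3268 or wait_s between 58 and 488 → 93
call_id=65: duration_s >= 3268 or wait_s between 58 and 488 → 206
call_id=66: duration_s >= 3268 or wait_s between 58 and 488 → 565
call_id=67: duration_s >= 3268 or wait_s between 58 and 488 → 249
call_id=68: duration_s >= 3268 or wait_s between 58 and 488 → 231

378, 467, 387, 106, 93, 206, 565, 249, 231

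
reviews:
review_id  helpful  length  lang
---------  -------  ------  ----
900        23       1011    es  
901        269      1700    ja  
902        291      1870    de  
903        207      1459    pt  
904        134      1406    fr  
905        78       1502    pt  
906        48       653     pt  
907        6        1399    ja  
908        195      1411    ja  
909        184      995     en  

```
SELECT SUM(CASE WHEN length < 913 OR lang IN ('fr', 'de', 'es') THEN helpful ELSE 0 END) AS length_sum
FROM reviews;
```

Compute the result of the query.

review_id=900: ✓ → 23
review_id=901: ✗
review_id=902: ✓ → 291
review_id=903: ✗
review_id=904: ✓ → 134
review_id=905: ✗
review_id=906: ✓ → 48
review_id=907: ✗
review_id=908: ✗
review_id=909: ✗
length_sum = 23 + 291 + 134 + 48 = 496

496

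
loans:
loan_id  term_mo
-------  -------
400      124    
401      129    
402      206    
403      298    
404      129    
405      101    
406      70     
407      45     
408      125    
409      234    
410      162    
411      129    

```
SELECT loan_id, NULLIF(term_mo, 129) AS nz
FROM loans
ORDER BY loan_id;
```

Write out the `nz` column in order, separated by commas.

124, NULL, 206, 298, NULL, 101, 70, 45, 125, 234, 162, NULL

loan_id=400: term_mo=124 vs 129: differ → 124
loan_id=401: term_mo=129 vs 129: equal → NULL
loan_id=402: term_mo=206 vs 129: differ → 206
loan_id=403: term_mo=298 vs 129: differ → 298
loan_id=404: term_mo=129 vs 129: equal → NULL
loan_id=405: term_mo=101 vs 129: differ → 101
loan_id=406: term_mo=70 vs 129: differ → 70
loan_id=407: term_mo=45 vs 129: differ → 45
loan_id=408: term_mo=125 vs 129: differ → 125
loan_id=409: term_mo=234 vs 129: differ → 234
loan_id=410: term_mo=162 vs 129: differ → 162
loan_id=411: term_mo=129 vs 129: equal → NULL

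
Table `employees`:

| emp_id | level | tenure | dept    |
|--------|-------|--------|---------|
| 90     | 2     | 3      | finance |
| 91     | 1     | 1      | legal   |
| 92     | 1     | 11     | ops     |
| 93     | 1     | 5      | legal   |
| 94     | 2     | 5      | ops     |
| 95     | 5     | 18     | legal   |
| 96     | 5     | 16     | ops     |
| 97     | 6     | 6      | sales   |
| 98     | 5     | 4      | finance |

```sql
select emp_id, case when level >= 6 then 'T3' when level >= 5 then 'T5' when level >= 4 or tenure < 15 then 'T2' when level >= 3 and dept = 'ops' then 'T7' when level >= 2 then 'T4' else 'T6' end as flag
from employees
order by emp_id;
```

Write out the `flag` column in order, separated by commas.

T2, T2, T2, T2, T2, T5, T5, T3, T5

emp_id=90: level >= 4 or tenure < 15 → T2
emp_id=91: level >= 4 or tenure < 15 → T2
emp_id=92: level >= 4 or tenure < 15 → T2
emp_id=93: level >= 4 or tenure < 15 → T2
emp_id=94: level >= 4 or tenure < 15 → T2
emp_id=95: level >= 5 → T5
emp_id=96: level >= 5 → T5
emp_id=97: level >= 6 → T3
emp_id=98: level >= 5 → T5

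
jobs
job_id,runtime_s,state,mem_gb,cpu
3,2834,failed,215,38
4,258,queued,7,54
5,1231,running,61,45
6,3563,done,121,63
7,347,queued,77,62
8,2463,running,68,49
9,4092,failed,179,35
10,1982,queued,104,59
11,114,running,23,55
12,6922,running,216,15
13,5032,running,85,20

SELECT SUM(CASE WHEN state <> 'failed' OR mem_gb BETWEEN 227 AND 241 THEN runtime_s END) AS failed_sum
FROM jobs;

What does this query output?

job_id=3: ✗
job_id=4: ✓ → 258
job_id=5: ✓ → 1231
job_id=6: ✓ → 3563
job_id=7: ✓ → 347
job_id=8: ✓ → 2463
job_id=9: ✗
job_id=10: ✓ → 1982
job_id=11: ✓ → 114
job_id=12: ✓ → 6922
job_id=13: ✓ → 5032
failed_sum = 258 + 1231 + 3563 + 347 + 2463 + 1982 + 114 + 6922 + 5032 = 21912

21912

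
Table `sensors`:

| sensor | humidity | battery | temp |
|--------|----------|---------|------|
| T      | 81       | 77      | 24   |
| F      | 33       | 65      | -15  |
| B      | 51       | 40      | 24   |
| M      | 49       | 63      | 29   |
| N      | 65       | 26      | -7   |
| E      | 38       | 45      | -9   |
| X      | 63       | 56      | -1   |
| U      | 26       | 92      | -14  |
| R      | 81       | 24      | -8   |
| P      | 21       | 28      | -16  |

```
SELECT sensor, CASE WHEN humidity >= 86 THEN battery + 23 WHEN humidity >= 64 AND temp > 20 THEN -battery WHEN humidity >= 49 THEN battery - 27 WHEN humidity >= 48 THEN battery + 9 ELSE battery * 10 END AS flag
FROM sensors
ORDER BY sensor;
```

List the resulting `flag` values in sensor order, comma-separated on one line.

sensor=B: humidity >= 49 → 13
sensor=E: ELSE → 450
sensor=F: ELSE → 650
sensor=M: humidity >= 49 → 36
sensor=N: humidity >= 49 → -1
sensor=P: ELSE → 280
sensor=R: humidity >= 49 → -3
sensor=T: humidity >= 64 AND temp > 20 → -77
sensor=U: ELSE → 920
sensor=X: humidity >= 49 → 29

13, 450, 650, 36, -1, 280, -3, -77, 920, 29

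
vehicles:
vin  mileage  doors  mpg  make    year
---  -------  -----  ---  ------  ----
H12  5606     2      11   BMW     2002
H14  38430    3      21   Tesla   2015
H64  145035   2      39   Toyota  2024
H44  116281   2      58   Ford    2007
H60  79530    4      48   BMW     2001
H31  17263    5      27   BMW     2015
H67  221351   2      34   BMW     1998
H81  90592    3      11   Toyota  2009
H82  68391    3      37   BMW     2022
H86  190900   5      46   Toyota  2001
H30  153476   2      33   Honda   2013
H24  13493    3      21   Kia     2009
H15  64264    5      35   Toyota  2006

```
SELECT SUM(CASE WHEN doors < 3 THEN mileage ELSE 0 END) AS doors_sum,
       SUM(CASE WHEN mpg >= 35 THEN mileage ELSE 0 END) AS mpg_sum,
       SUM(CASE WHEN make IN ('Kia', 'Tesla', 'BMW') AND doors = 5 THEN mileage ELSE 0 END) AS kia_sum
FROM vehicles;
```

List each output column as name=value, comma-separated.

doors_sum=641749, mpg_sum=664401, kia_sum=17263

[doors_sum: doors < 3]
vin=H12: ✓ → 5606
vin=H14: ✗
vin=H64: ✓ → 145035
vin=H44: ✓ → 116281
vin=H60: ✗
vin=H31: ✗
vin=H67: ✓ → 221351
vin=H81: ✗
vin=H82: ✗
vin=H86: ✗
vin=H30: ✓ → 153476
vin=H24: ✗
vin=H15: ✗
doors_sum = 5606 + 145035 + 116281 + 221351 + 153476 = 641749
—
[mpg_sum: mpg >= 35]
vin=H12: ✗
vin=H14: ✗
vin=H64: ✓ → 145035
vin=H44: ✓ → 116281
vin=H60: ✓ → 79530
vin=H31: ✗
vin=H67: ✗
vin=H81: ✗
vin=H82: ✓ → 68391
vin=H86: ✓ → 190900
vin=H30: ✗
vin=H24: ✗
vin=H15: ✓ → 64264
mpg_sum = 145035 + 116281 + 79530 + 68391 + 190900 + 64264 = 664401
—
[kia_sum: make IN ('Kia', 'Tesla', 'BMW') AND doors = 5]
vin=H12: ✗
vin=H14: ✗
vin=H64: ✗
vin=H44: ✗
vin=H60: ✗
vin=H31: ✓ → 17263
vin=H67: ✗
vin=H81: ✗
vin=H82: ✗
vin=H86: ✗
vin=H30: ✗
vin=H24: ✗
vin=H15: ✗
kia_sum = 17263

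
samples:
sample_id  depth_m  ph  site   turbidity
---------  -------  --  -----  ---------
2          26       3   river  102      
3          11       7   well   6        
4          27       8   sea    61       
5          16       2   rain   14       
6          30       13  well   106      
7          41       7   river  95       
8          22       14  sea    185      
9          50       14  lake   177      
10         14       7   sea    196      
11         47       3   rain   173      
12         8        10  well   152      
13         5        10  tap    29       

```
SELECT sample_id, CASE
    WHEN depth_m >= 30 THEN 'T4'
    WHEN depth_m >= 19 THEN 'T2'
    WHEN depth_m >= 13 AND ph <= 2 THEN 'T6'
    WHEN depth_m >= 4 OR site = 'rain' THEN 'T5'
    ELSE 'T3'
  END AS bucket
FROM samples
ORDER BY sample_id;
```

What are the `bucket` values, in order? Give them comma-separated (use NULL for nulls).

sample_id=2: depth_m >= 19 → T2
sample_id=3: depth_m >= 4 OR site = 'rain' → T5
sample_id=4: depth_m >= 19 → T2
sample_id=5: depth_m >= 13 AND ph <= 2 → T6
sample_id=6: depth_m >= 30 → T4
sample_id=7: depth_m >= 30 → T4
sample_id=8: depth_m >= 19 → T2
sample_id=9: depth_m >= 30 → T4
sample_id=10: depth_m >= 4 OR site = 'rain' → T5
sample_id=11: depth_m >= 30 → T4
sample_id=12: depth_m >= 4 OR site = 'rain' → T5
sample_id=13: depth_m >= 4 OR site = 'rain' → T5

T2, T5, T2, T6, T4, T4, T2, T4, T5, T4, T5, T5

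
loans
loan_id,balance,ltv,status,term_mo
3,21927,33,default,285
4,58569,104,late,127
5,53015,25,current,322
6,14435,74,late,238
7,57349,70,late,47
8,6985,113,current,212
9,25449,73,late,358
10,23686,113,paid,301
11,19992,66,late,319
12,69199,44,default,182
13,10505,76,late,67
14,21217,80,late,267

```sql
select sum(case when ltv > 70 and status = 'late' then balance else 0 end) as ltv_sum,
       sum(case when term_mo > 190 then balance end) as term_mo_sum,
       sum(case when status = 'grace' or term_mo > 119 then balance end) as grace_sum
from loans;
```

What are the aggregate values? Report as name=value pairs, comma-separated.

ltv_sum=130175, term_mo_sum=186706, grace_sum=314474

[ltv_sum: ltv > 70 and status = 'late']
loan_id=3: ✗
loan_id=4: ✓ → 58569
loan_id=5: ✗
loan_id=6: ✓ → 14435
loan_id=7: ✗
loan_id=8: ✗
loan_id=9: ✓ → 25449
loan_id=10: ✗
loan_id=11: ✗
loan_id=12: ✗
loan_id=13: ✓ → 10505
loan_id=14: ✓ → 21217
ltv_sum = 58569 + 14435 + 25449 + 10505 + 21217 = 130175
—
[term_mo_sum: term_mo > 190]
loan_id=3: ✓ → 21927
loan_id=4: ✗
loan_id=5: ✓ → 53015
loan_id=6: ✓ → 14435
loan_id=7: ✗
loan_id=8: ✓ → 6985
loan_id=9: ✓ → 25449
loan_id=10: ✓ → 23686
loan_id=11: ✓ → 19992
loan_id=12: ✗
loan_id=13: ✗
loan_id=14: ✓ → 21217
term_mo_sum = 21927 + 53015 + 14435 + 6985 + 25449 + 23686 + 19992 + 21217 = 186706
—
[grace_sum: status = 'grace' or term_mo > 119]
loan_id=3: ✓ → 21927
loan_id=4: ✓ → 58569
loan_id=5: ✓ → 53015
loan_id=6: ✓ → 14435
loan_id=7: ✗
loan_id=8: ✓ → 6985
loan_id=9: ✓ → 25449
loan_id=10: ✓ → 23686
loan_id=11: ✓ → 19992
loan_id=12: ✓ → 69199
loan_id=13: ✗
loan_id=14: ✓ → 21217
grace_sum = 21927 + 58569 + 53015 + 14435 + 6985 + 25449 + 23686 + 19992 + 69199 + 21217 = 314474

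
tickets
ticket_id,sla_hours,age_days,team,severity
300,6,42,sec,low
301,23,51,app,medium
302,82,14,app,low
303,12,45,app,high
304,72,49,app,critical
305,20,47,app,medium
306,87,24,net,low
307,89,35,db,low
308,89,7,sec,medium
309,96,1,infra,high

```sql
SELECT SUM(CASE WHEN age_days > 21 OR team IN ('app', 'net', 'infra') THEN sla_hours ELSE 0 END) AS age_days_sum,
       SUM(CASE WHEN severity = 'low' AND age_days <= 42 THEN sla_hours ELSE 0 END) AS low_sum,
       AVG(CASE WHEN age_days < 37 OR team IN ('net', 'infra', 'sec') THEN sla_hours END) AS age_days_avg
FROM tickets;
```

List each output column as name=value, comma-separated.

[age_days_sum: age_days > 21 OR team IN ('app', 'net', 'infra')]
ticket_id=300: ✓ → 6
ticket_id=301: ✓ → 23
ticket_id=302: ✓ → 82
ticket_id=303: ✓ → 12
ticket_id=304: ✓ → 72
ticket_id=305: ✓ → 20
ticket_id=306: ✓ → 87
ticket_id=307: ✓ → 89
ticket_id=308: ✗
ticket_id=309: ✓ → 96
age_days_sum = 6 + 23 + 82 + 12 + 72 + 20 + 87 + 89 + 96 = 487
—
[low_sum: severity = 'low' AND age_days <= 42]
ticket_id=300: ✓ → 6
ticket_id=301: ✗
ticket_id=302: ✓ → 82
ticket_id=303: ✗
ticket_id=304: ✗
ticket_id=305: ✗
ticket_id=306: ✓ → 87
ticket_id=307: ✓ → 89
ticket_id=308: ✗
ticket_id=309: ✗
low_sum = 6 + 82 + 87 + 89 = 264
—
[age_days_avg: age_days < 37 OR team IN ('net', 'infra', 'sec')]
ticket_id=300: ✓ → 6
ticket_id=301: ✗
ticket_id=302: ✓ → 82
ticket_id=303: ✗
ticket_id=304: ✗
ticket_id=305: ✗
ticket_id=306: ✓ → 87
ticket_id=307: ✓ → 89
ticket_id=308: ✓ → 89
ticket_id=309: ✓ → 96
age_days_avg = (6 + 82 + 87 + 89 + 89 + 96) / 6 = 74.8333333333

age_days_sum=487, low_sum=264, age_days_avg=74.8333333333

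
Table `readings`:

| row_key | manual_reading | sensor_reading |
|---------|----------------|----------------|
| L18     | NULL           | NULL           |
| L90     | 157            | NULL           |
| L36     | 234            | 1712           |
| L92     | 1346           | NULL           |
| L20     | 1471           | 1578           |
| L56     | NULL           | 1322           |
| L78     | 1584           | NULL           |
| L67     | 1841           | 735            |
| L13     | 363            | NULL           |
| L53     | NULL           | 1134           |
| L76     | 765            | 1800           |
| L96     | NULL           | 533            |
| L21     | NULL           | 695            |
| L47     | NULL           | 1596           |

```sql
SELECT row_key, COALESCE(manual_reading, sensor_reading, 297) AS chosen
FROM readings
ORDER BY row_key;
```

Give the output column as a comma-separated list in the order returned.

363, 297, 1471, 695, 234, 1596, 1134, 1322, 1841, 765, 1584, 157, 1346, 533

row_key=L13: manual_reading=363 → 363
row_key=L18: manual_reading=NULL, sensor_reading=NULL, → literal 297 → 297
row_key=L20: manual_reading=1471 → 1471
row_key=L21: manual_reading=NULL, sensor_reading=695 → 695
row_key=L36: manual_reading=234 → 234
row_key=L47: manual_reading=NULL, sensor_reading=1596 → 1596
row_key=L53: manual_reading=NULL, sensor_reading=1134 → 1134
row_key=L56: manual_reading=NULL, sensor_reading=1322 → 1322
row_key=L67: manual_reading=1841 → 1841
row_key=L76: manual_reading=765 → 765
row_key=L78: manual_reading=1584 → 1584
row_key=L90: manual_reading=157 → 157
row_key=L92: manual_reading=1346 → 1346
row_key=L96: manual_reading=NULL, sensor_reading=533 → 533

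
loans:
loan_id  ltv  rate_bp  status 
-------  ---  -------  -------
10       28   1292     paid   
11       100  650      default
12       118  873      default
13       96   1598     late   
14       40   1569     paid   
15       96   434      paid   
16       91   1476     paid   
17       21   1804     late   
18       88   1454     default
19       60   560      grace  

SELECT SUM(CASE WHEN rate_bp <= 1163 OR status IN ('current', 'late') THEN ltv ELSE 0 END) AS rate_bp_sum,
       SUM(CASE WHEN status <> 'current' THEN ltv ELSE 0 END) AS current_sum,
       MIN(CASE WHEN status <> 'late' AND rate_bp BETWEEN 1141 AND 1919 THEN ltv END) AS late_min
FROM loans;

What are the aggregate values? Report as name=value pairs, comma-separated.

rate_bp_sum=491, current_sum=738, late_min=28

[rate_bp_sum: rate_bp <= 1163 OR status IN ('current', 'late')]
loan_id=10: ✗
loan_id=11: ✓ → 100
loan_id=12: ✓ → 118
loan_id=13: ✓ → 96
loan_id=14: ✗
loan_id=15: ✓ → 96
loan_id=16: ✗
loan_id=17: ✓ → 21
loan_id=18: ✗
loan_id=19: ✓ → 60
rate_bp_sum = 100 + 118 + 96 + 96 + 21 + 60 = 491
—
[current_sum: status <> 'current']
loan_id=10: ✓ → 28
loan_id=11: ✓ → 100
loan_id=12: ✓ → 118
loan_id=13: ✓ → 96
loan_id=14: ✓ → 40
loan_id=15: ✓ → 96
loan_id=16: ✓ → 91
loan_id=17: ✓ → 21
loan_id=18: ✓ → 88
loan_id=19: ✓ → 60
current_sum = 28 + 100 + 118 + 96 + 40 + 96 + 91 + 21 + 88 + 60 = 738
—
[late_min: status <> 'late' AND rate_bp BETWEEN 1141 AND 1919]
loan_id=10: ✓ → 28
loan_id=11: ✗
loan_id=12: ✗
loan_id=13: ✗
loan_id=14: ✓ → 40
loan_id=15: ✗
loan_id=16: ✓ → 91
loan_id=17: ✗
loan_id=18: ✓ → 88
loan_id=19: ✗
late_min = MIN(28, 40, 91, 88) = 28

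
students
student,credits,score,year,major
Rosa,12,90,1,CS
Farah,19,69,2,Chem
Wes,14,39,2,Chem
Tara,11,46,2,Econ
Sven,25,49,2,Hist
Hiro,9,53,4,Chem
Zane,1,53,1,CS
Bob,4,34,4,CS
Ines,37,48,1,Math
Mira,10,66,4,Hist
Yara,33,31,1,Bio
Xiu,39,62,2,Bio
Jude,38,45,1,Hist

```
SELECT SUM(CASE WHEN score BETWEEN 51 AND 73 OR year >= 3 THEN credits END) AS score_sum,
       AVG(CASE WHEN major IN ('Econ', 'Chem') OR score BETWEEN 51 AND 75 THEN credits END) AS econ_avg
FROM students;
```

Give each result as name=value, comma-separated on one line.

[score_sum: score BETWEEN 51 AND 73 OR year >= 3]
student=Rosa: ✗
student=Farah: ✓ → 19
student=Wes: ✗
student=Tara: ✗
student=Sven: ✗
student=Hiro: ✓ → 9
student=Zane: ✓ → 1
student=Bob: ✓ → 4
student=Ines: ✗
student=Mira: ✓ → 10
student=Yara: ✗
student=Xiu: ✓ → 39
student=Jude: ✗
score_sum = 19 + 9 + 1 + 4 + 10 + 39 = 82
—
[econ_avg: major IN ('Econ', 'Chem') OR score BETWEEN 51 AND 75]
student=Rosa: ✗
student=Farah: ✓ → 19
student=Wes: ✓ → 14
student=Tara: ✓ → 11
student=Sven: ✗
student=Hiro: ✓ → 9
student=Zane: ✓ → 1
student=Bob: ✗
student=Ines: ✗
student=Mira: ✓ → 10
student=Yara: ✗
student=Xiu: ✓ → 39
student=Jude: ✗
econ_avg = (19 + 14 + 11 + 9 + 1 + 10 + 39) / 7 = 14.7142857143

score_sum=82, econ_avg=14.7142857143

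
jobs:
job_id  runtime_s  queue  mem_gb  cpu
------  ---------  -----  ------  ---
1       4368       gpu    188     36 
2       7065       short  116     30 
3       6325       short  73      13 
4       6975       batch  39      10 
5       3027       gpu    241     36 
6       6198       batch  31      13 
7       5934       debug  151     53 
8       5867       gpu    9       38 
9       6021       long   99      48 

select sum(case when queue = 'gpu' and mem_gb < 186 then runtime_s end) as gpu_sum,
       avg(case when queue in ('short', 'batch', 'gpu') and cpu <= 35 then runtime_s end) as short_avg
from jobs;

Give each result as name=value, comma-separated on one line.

gpu_sum=5867, short_avg=6640.75

[gpu_sum: queue = 'gpu' and mem_gb < 186]
job_id=1: ✗
job_id=2: ✗
job_id=3: ✗
job_id=4: ✗
job_id=5: ✗
job_id=6: ✗
job_id=7: ✗
job_id=8: ✓ → 5867
job_id=9: ✗
gpu_sum = 5867
—
[short_avg: queue in ('short', 'batch', 'gpu') and cpu <= 35]
job_id=1: ✗
job_id=2: ✓ → 7065
job_id=3: ✓ → 6325
job_id=4: ✓ → 6975
job_id=5: ✗
job_id=6: ✓ → 6198
job_id=7: ✗
job_id=8: ✗
job_id=9: ✗
short_avg = (7065 + 6325 + 6975 + 6198) / 4 = 6640.75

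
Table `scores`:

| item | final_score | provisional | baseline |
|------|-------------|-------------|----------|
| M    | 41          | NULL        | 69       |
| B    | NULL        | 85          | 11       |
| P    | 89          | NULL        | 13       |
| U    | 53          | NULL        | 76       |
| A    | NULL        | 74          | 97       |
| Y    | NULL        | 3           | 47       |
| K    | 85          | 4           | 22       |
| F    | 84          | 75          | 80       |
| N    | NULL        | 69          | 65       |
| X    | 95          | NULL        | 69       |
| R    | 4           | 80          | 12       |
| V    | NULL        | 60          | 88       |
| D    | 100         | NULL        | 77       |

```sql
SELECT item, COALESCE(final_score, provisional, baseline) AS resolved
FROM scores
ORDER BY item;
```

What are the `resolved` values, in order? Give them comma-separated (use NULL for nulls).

item=A: final_score=NULL, provisional=74 → 74
item=B: final_score=NULL, provisional=85 → 85
item=D: final_score=100 → 100
item=F: final_score=84 → 84
item=K: final_score=85 → 85
item=M: final_score=41 → 41
item=N: final_score=NULL, provisional=69 → 69
item=P: final_score=89 → 89
item=R: final_score=4 → 4
item=U: final_score=53 → 53
item=V: final_score=NULL, provisional=60 → 60
item=X: final_score=95 → 95
item=Y: final_score=NULL, provisional=3 → 3

74, 85, 100, 84, 85, 41, 69, 89, 4, 53, 60, 95, 3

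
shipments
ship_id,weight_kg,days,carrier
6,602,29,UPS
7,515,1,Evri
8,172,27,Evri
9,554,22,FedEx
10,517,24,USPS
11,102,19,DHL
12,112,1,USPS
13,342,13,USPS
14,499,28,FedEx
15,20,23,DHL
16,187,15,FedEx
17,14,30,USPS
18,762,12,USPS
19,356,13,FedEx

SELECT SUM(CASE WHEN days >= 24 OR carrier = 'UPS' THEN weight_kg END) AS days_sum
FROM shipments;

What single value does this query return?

1804

ship_id=6: ✓ → 602
ship_id=7: ✗
ship_id=8: ✓ → 172
ship_id=9: ✗
ship_id=10: ✓ → 517
ship_id=11: ✗
ship_id=12: ✗
ship_id=13: ✗
ship_id=14: ✓ → 499
ship_id=15: ✗
ship_id=16: ✗
ship_id=17: ✓ → 14
ship_id=18: ✗
ship_id=19: ✗
days_sum = 602 + 172 + 517 + 499 + 14 = 1804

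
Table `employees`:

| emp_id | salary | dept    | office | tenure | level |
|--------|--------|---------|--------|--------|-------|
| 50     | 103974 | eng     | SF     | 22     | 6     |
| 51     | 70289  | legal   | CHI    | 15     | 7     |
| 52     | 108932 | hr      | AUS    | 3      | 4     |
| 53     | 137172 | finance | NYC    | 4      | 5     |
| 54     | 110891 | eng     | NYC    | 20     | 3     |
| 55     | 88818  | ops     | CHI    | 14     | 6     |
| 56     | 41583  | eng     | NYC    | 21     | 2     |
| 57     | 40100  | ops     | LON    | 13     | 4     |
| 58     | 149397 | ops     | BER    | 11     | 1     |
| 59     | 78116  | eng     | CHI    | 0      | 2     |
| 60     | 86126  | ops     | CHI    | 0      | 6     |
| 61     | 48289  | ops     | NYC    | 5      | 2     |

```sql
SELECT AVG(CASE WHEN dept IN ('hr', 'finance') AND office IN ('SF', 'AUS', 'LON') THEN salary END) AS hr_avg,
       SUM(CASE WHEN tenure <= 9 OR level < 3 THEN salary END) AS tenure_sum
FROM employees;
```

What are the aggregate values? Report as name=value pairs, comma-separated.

hr_avg=108932, tenure_sum=649615

[hr_avg: dept IN ('hr', 'finance') AND office IN ('SF', 'AUS', 'LON')]
emp_id=50: ✗
emp_id=51: ✗
emp_id=52: ✓ → 108932
emp_id=53: ✗
emp_id=54: ✗
emp_id=55: ✗
emp_id=56: ✗
emp_id=57: ✗
emp_id=58: ✗
emp_id=59: ✗
emp_id=60: ✗
emp_id=61: ✗
hr_avg = 108932
—
[tenure_sum: tenure <= 9 OR level < 3]
emp_id=50: ✗
emp_id=51: ✗
emp_id=52: ✓ → 108932
emp_id=53: ✓ → 137172
emp_id=54: ✗
emp_id=55: ✗
emp_id=56: ✓ → 41583
emp_id=57: ✗
emp_id=58: ✓ → 149397
emp_id=59: ✓ → 78116
emp_id=60: ✓ → 86126
emp_id=61: ✓ → 48289
tenure_sum = 108932 + 137172 + 41583 + 149397 + 78116 + 86126 + 48289 = 649615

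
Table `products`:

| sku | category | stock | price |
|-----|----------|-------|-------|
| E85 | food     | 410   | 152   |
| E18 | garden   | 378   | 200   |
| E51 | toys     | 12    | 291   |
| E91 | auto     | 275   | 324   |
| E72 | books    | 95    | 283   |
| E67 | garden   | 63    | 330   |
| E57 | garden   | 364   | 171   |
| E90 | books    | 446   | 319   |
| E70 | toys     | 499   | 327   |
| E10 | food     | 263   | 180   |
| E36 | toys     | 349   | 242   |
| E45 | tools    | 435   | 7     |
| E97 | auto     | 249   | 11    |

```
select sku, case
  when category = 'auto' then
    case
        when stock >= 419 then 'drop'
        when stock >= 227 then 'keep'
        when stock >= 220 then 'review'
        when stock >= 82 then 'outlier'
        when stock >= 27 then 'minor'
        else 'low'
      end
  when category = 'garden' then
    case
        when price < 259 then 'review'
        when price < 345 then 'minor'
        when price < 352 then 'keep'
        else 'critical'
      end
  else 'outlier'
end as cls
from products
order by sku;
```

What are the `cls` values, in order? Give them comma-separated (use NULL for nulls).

outlier, review, outlier, outlier, outlier, review, minor, outlier, outlier, outlier, outlier, keep, keep

sku=E10: category='food' → outer ELSE → outlier
sku=E18: category='garden' → inner[price < 259] → review
sku=E36: category='toys' → outer ELSE → outlier
sku=E45: category='tools' → outer ELSE → outlier
sku=E51: category='toys' → outer ELSE → outlier
sku=E57: category='garden' → inner[price < 259] → review
sku=E67: category='garden' → inner[price < 345] → minor
sku=E70: category='toys' → outer ELSE → outlier
sku=E72: category='books' → outer ELSE → outlier
sku=E85: category='food' → outer ELSE → outlier
sku=E90: category='books' → outer ELSE → outlier
sku=E91: category='auto' → inner[stock >= 227] → keep
sku=E97: category='auto' → inner[stock >= 227] → keep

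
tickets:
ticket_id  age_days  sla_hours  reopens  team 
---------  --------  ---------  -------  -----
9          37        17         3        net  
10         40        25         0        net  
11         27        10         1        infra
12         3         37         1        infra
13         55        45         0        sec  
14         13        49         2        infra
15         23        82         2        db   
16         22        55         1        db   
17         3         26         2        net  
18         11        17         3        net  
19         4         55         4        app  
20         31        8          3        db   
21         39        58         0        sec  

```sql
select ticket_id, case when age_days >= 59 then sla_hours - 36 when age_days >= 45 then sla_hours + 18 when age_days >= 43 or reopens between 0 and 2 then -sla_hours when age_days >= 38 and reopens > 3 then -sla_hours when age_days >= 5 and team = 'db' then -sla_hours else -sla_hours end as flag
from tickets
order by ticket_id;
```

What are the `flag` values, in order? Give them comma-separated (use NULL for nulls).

ticket_id=9: ELSE → -17
ticket_id=10: age_days >= 43 or reopens between 0 and 2 → -25
ticket_id=11: age_days >= 43 or reopens between 0 and 2 → -10
ticket_id=12: age_days >= 43 or reopens between 0 and 2 → -37
ticket_id=13: age_days >= 45 → 63
ticket_id=14: age_days >= 43 or reopens between 0 and 2 → -49
ticket_id=15: age_days >= 43 or reopens between 0 and 2 → -82
ticket_id=16: age_days >= 43 or reopens between 0 and 2 → -55
ticket_id=17: age_days >= 43 or reopens between 0 and 2 → -26
ticket_id=18: ELSE → -17
ticket_id=19: ELSE → -55
ticket_id=20: age_days >= 5 and team = 'db' → -8
ticket_id=21: age_days >= 43 or reopens between 0 and 2 → -58

-17, -25, -10, -37, 63, -49, -82, -55, -26, -17, -55, -8, -58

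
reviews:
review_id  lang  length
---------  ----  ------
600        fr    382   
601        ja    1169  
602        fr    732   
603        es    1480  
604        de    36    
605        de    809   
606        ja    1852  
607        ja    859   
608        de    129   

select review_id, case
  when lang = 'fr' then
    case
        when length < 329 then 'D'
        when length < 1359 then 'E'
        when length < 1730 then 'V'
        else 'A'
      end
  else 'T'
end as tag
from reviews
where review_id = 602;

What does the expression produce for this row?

E

review_id = 602: lang=fr, length=732.
lang='fr' → inner[length < 1359] → E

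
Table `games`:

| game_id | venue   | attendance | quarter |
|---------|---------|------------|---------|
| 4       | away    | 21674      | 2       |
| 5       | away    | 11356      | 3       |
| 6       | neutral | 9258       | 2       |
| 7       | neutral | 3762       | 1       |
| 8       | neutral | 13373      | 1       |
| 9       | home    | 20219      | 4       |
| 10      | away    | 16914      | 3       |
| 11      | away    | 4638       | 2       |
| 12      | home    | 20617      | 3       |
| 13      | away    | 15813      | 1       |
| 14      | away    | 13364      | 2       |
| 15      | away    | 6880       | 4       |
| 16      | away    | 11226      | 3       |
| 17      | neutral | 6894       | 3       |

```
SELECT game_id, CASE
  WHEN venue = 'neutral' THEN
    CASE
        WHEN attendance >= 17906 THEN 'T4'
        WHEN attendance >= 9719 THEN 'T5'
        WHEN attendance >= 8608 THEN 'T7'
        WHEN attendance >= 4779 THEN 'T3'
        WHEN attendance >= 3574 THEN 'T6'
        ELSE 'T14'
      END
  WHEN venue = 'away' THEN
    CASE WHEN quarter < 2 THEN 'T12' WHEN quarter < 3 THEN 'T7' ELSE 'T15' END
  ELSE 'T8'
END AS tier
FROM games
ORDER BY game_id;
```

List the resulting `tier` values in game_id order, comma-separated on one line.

game_id=4: venue='away' → inner[quarter < 3] → T7
game_id=5: venue='away' → inner[ELSE] → T15
game_id=6: venue='neutral' → inner[attendance >= 8608] → T7
game_id=7: venue='neutral' → inner[attendance >= 3574] → T6
game_id=8: venue='neutral' → inner[attendance >= 9719] → T5
game_id=9: venue='home' → outer ELSE → T8
game_id=10: venue='away' → inner[ELSE] → T15
game_id=11: venue='away' → inner[quarter < 3] → T7
game_id=12: venue='home' → outer ELSE → T8
game_id=13: venue='away' → inner[quarter < 2] → T12
game_id=14: venue='away' → inner[quarter < 3] → T7
game_id=15: venue='away' → inner[ELSE] → T15
game_id=16: venue='away' → inner[ELSE] → T15
game_id=17: venue='neutral' → inner[attendance >= 4779] → T3

T7, T15, T7, T6, T5, T8, T15, T7, T8, T12, T7, T15, T15, T3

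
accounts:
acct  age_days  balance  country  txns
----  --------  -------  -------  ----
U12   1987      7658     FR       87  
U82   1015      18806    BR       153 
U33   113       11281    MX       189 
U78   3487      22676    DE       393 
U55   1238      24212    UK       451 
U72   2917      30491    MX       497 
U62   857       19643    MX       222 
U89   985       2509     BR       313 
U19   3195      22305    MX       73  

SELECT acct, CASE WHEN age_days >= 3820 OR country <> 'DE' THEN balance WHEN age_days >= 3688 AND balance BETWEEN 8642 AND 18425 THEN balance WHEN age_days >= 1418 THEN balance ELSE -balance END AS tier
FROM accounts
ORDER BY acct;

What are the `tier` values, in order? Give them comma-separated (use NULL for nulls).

7658, 22305, 11281, 24212, 19643, 30491, 22676, 18806, 2509

acct=U12: age_days >= 3820 OR country <> 'DE' → 7658
acct=U19: age_days >= 3820 OR country <> 'DE' → 22305
acct=U33: age_days >= 3820 OR country <> 'DE' → 11281
acct=U55: age_days >= 3820 OR country <> 'DE' → 24212
acct=U62: age_days >= 3820 OR country <> 'DE' → 19643
acct=U72: age_days >= 3820 OR country <> 'DE' → 30491
acct=U78: age_days >= 1418 → 22676
acct=U82: age_days >= 3820 OR country <> 'DE' → 18806
acct=U89: age_days >= 3820 OR country <> 'DE' → 2509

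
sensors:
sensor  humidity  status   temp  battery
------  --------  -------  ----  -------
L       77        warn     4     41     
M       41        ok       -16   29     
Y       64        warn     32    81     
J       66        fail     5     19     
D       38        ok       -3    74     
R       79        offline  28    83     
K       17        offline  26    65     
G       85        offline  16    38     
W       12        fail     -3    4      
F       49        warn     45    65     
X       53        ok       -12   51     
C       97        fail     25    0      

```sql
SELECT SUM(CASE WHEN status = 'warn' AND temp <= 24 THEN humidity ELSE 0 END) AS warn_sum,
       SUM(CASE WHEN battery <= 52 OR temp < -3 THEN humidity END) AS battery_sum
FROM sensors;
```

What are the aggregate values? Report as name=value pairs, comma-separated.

[warn_sum: status = 'warn' AND temp <= 24]
sensor=L: ✓ → 77
sensor=M: ✗
sensor=Y: ✗
sensor=J: ✗
sensor=D: ✗
sensor=R: ✗
sensor=K: ✗
sensor=G: ✗
sensor=W: ✗
sensor=F: ✗
sensor=X: ✗
sensor=C: ✗
warn_sum = 77
—
[battery_sum: battery <= 52 OR temp < -3]
sensor=L: ✓ → 77
sensor=M: ✓ → 41
sensor=Y: ✗
sensor=J: ✓ → 66
sensor=D: ✗
sensor=R: ✗
sensor=K: ✗
sensor=G: ✓ → 85
sensor=W: ✓ → 12
sensor=F: ✗
sensor=X: ✓ → 53
sensor=C: ✓ → 97
battery_sum = 77 + 41 + 66 + 85 + 12 + 53 + 97 = 431

warn_sum=77, battery_sum=431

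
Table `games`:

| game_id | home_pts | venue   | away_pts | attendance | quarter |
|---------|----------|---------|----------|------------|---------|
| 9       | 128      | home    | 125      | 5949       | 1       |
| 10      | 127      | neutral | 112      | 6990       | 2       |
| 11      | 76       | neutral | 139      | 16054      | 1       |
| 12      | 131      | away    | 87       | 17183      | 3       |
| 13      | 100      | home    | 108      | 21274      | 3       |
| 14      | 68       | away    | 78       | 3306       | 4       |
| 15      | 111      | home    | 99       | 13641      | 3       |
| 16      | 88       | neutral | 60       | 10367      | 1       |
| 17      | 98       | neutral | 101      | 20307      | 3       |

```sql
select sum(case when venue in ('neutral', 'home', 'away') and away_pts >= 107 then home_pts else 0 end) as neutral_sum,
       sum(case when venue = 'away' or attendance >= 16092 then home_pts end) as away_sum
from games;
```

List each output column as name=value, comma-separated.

neutral_sum=431, away_sum=397

[neutral_sum: venue in ('neutral', 'home', 'away') and away_pts >= 107]
game_id=9: ✓ → 128
game_id=10: ✓ → 127
game_id=11: ✓ → 76
game_id=12: ✗
game_id=13: ✓ → 100
game_id=14: ✗
game_id=15: ✗
game_id=16: ✗
game_id=17: ✗
neutral_sum = 128 + 127 + 76 + 100 = 431
—
[away_sum: venue = 'away' or attendance >= 16092]
game_id=9: ✗
game_id=10: ✗
game_id=11: ✗
game_id=12: ✓ → 131
game_id=13: ✓ → 100
game_id=14: ✓ → 68
game_id=15: ✗
game_id=16: ✗
game_id=17: ✓ → 98
away_sum = 131 + 100 + 68 + 98 = 397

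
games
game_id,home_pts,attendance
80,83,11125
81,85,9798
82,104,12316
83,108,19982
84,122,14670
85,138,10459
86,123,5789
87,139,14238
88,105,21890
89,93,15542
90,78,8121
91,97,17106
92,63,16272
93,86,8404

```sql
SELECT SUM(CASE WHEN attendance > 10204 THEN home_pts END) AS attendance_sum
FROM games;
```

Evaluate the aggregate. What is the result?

1052

game_id=80: ✓ → 83
game_id=81: ✗
game_id=82: ✓ → 104
game_id=83: ✓ → 108
game_id=84: ✓ → 122
game_id=85: ✓ → 138
game_id=86: ✗
game_id=87: ✓ → 139
game_id=88: ✓ → 105
game_id=89: ✓ → 93
game_id=90: ✗
game_id=91: ✓ → 97
game_id=92: ✓ → 63
game_id=93: ✗
attendance_sum = 83 + 104 + 108 + 122 + 138 + 139 + 105 + 93 + 97 + 63 = 1052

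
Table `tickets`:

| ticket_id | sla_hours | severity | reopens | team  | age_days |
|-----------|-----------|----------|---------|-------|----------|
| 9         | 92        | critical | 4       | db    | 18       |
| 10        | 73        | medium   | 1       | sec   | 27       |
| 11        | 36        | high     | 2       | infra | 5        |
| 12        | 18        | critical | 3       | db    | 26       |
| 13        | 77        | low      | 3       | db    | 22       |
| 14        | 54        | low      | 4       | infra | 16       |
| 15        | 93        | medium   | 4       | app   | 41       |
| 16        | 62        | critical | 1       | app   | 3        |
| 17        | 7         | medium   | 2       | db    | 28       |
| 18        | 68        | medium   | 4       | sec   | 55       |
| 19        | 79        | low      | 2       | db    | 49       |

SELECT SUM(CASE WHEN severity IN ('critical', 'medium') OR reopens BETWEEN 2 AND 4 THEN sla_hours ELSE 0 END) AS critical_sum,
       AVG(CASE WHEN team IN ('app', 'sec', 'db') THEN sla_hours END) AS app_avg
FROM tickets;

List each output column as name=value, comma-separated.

critical_sum=659, app_avg=63.2222222222

[critical_sum: severity IN ('critical', 'medium') OR reopens BETWEEN 2 AND 4]
ticket_id=9: ✓ → 92
ticket_id=10: ✓ → 73
ticket_id=11: ✓ → 36
ticket_id=12: ✓ → 18
ticket_id=13: ✓ → 77
ticket_id=14: ✓ → 54
ticket_id=15: ✓ → 93
ticket_id=16: ✓ → 62
ticket_id=17: ✓ → 7
ticket_id=18: ✓ → 68
ticket_id=19: ✓ → 79
critical_sum = 92 + 73 + 36 + 18 + 77 + 54 + 93 + 62 + 7 + 68 + 79 = 659
—
[app_avg: team IN ('app', 'sec', 'db')]
ticket_id=9: ✓ → 92
ticket_id=10: ✓ → 73
ticket_id=11: ✗
ticket_id=12: ✓ → 18
ticket_id=13: ✓ → 77
ticket_id=14: ✗
ticket_id=15: ✓ → 93
ticket_id=16: ✓ → 62
ticket_id=17: ✓ → 7
ticket_id=18: ✓ → 68
ticket_id=19: ✓ → 79
app_avg = (92 + 73 + 18 + 77 + 93 + 62 + 7 + 68 + 79) / 9 = 63.2222222222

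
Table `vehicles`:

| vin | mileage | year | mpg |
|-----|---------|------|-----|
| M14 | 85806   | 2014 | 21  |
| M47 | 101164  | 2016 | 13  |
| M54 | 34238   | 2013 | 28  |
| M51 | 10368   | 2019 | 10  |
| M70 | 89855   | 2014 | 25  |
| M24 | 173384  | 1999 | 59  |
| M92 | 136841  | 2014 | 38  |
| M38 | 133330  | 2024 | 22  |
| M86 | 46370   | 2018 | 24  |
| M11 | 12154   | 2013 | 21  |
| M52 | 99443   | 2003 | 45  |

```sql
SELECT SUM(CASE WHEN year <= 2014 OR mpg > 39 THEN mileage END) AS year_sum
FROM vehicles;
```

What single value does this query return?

631721

vin=M14: ✓ → 85806
vin=M47: ✗
vin=M54: ✓ → 34238
vin=M51: ✗
vin=M70: ✓ → 89855
vin=M24: ✓ → 173384
vin=M92: ✓ → 136841
vin=M38: ✗
vin=M86: ✗
vin=M11: ✓ → 12154
vin=M52: ✓ → 99443
year_sum = 85806 + 34238 + 89855 + 173384 + 136841 + 12154 + 99443 = 631721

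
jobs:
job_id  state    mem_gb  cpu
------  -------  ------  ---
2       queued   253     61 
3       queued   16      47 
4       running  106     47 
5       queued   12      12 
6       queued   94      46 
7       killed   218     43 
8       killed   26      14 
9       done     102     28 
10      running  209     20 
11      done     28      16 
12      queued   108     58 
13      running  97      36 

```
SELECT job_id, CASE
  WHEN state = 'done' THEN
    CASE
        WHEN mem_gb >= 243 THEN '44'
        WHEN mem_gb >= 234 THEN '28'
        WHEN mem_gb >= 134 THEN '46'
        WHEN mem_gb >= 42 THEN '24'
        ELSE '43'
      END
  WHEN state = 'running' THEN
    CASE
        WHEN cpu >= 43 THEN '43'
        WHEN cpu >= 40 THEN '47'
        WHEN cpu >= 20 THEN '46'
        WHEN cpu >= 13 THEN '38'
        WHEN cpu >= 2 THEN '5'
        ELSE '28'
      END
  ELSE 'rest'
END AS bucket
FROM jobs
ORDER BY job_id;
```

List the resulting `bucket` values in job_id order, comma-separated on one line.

job_id=2: state='queued' → outer ELSE → rest
job_id=3: state='queued' → outer ELSE → rest
job_id=4: state='running' → inner[cpu >= 43] → 43
job_id=5: state='queued' → outer ELSE → rest
job_id=6: state='queued' → outer ELSE → rest
job_id=7: state='killed' → outer ELSE → rest
job_id=8: state='killed' → outer ELSE → rest
job_id=9: state='done' → inner[mem_gb >= 42] → 24
job_id=10: state='running' → inner[cpu >= 20] → 46
job_id=11: state='done' → inner[ELSE] → 43
job_id=12: state='queued' → outer ELSE → rest
job_id=13: state='running' → inner[cpu >= 20] → 46

rest, rest, 43, rest, rest, rest, rest, 24, 46, 43, rest, 46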